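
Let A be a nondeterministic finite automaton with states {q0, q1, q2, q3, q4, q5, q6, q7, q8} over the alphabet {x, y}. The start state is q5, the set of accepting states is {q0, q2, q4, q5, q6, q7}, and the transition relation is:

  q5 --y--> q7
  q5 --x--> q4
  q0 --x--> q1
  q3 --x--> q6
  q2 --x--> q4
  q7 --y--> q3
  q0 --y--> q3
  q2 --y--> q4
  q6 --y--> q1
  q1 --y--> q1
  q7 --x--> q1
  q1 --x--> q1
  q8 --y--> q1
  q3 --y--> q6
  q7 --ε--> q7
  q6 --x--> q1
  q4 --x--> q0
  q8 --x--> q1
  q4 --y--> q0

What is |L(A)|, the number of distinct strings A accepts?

The useful subgraph on states {q0, q3, q4, q5, q6, q7} is acyclic, so L(A) is finite; the longest accepting path visits 5 useful states, giving maximum string length 4.
Counting accepting paths from q5 by length: 1 of length 0, 2 of length 1, 2 of length 2, 2 of length 3, 4 of length 4. Total 11.

11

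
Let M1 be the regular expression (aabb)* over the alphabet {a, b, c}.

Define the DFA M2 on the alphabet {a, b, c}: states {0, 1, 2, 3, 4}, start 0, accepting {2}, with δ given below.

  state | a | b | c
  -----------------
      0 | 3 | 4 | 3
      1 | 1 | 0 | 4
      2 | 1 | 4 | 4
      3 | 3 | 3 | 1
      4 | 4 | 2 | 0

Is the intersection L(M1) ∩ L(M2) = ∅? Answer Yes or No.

Converting the expression M1 to a DFA (subset construction, then merging equivalent states) gives the minimal DFA with states {r0, r1, r2, r3, r4}, start state r0, accepting states {r0} and transitions r0: a→r1, b→r2, c→r2; r1: a→r3, b→r2, c→r2; r2: a→r2, b→r2, c→r2; r3: a→r2, b→r4, c→r2; r4: a→r2, b→r0, c→r2.
Exploring the product automaton M1 × M2 from the start pair (r0, 0), following both machines on each input symbol, reaches 10 state pairs: (r0, 0), (r1, 3), (r2, 4), (r2, 3), (r3, 3), (r2, 1), (r2, 2), (r2, 0), (r4, 3), (r0, 3).
M1 accepts in {r0} and M2 accepts in {2}; no reachable pair has both components accepting, so no string drives both machines to acceptance simultaneously and L(M1) ∩ L(M2) = ∅.
So no string is accepted by both, and the intersection is empty.

Yes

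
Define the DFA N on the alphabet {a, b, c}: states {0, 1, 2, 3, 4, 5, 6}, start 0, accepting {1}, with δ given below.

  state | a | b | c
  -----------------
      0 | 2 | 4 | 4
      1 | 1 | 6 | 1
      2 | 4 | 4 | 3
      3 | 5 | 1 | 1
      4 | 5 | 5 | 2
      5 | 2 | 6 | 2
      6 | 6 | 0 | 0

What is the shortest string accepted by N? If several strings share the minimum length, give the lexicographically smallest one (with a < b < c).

acb

A breadth-first search from 0 reaches an accepting state first via the path 0 → 2 → 3 → 1 on input acb.
No string of length < 3 is accepted (BFS exhausts all shorter strings without reaching an accepting state), and acb is the lexicographically least accepting string of length 3.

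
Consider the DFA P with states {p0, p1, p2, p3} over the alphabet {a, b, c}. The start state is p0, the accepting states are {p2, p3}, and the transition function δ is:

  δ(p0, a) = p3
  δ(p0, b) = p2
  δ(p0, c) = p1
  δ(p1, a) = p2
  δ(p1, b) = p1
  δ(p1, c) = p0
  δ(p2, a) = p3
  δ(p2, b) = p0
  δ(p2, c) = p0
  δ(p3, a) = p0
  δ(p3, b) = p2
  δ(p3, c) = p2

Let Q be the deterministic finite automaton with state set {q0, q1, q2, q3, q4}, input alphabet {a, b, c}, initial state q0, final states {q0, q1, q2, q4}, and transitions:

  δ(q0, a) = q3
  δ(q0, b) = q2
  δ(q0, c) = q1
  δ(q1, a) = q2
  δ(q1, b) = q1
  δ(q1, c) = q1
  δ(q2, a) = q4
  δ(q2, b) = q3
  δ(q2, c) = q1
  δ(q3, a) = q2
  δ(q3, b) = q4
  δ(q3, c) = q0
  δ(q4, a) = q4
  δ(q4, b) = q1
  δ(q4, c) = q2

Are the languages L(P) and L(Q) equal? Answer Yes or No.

The string a is accepted by P but rejected by Q.
So L(P) ≠ L(Q).

No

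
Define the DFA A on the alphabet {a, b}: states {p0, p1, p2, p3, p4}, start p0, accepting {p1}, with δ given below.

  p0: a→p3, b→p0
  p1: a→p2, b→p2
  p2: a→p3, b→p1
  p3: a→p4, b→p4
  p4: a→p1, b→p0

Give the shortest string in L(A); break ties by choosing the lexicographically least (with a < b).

A breadth-first search from p0 reaches an accepting state first via the path p0 → p3 → p4 → p1 on input aaa.
No string of length < 3 is accepted (BFS exhausts all shorter strings without reaching an accepting state), and aaa is the lexicographically least accepting string of length 3.

aaa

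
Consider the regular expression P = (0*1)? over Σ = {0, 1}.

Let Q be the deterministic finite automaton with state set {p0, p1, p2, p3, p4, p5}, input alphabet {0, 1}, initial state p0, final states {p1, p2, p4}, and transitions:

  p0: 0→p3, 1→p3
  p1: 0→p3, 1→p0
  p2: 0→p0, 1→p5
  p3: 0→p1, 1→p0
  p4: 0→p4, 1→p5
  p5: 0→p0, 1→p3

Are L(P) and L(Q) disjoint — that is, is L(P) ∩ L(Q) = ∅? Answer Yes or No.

Yes

Converting the expression P to a DFA (subset construction, then merging equivalent states) gives the minimal DFA with states {r0, r1, r2, r3}, start state r0, accepting states {r0, r2} and transitions r0: 0→r1, 1→r2; r1: 0→r1, 1→r2; r2: 0→r3, 1→r3; r3: 0→r3, 1→r3.
Exploring the product automaton P × Q from the start pair (r0, p0), following both machines on each input symbol, reaches 8 state pairs: (r0, p0), (r1, p3), (r2, p3), (r1, p1), (r2, p0), (r3, p1), (r3, p0), (r3, p3).
P accepts in {r0, r2} and Q accepts in {p1, p2, p4}; no reachable pair has both components accepting, so no string drives both machines to acceptance simultaneously and L(P) ∩ L(Q) = ∅.
So no string is accepted by both, and the intersection is empty.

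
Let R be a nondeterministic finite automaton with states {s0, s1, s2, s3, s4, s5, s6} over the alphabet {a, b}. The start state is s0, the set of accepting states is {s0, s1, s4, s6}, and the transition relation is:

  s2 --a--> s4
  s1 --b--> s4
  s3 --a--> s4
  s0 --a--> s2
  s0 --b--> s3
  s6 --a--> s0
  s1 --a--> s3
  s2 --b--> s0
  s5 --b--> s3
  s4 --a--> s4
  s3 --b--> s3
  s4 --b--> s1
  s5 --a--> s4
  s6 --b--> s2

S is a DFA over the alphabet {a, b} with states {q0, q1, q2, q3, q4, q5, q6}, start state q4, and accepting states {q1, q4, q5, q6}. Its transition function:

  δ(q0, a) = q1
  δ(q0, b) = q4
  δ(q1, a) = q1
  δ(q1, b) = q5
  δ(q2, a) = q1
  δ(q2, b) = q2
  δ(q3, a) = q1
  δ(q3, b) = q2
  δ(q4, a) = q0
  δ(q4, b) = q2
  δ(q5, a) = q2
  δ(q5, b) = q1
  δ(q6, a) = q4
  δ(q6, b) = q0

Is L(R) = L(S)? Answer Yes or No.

Yes

Exploring the product automaton R × S from the start pair (s0, q4), following both machines on each input symbol, reaches 5 state pairs: (s0, q4), (s2, q0), (s3, q2), (s4, q1), (s1, q5).
R accepts in {s0, s1, s4, s6} and S accepts in {q1, q4, q5, q6}. In every reachable pair the two components are either both accepting — (s0, q4), (s4, q1), (s1, q5) — or both non-accepting, so no string is accepted by exactly one of the machines: L(R) \ L(S) and L(S) \ L(R) are both empty.
Hence every string is accepted by R iff it is accepted by S, and the two languages coincide.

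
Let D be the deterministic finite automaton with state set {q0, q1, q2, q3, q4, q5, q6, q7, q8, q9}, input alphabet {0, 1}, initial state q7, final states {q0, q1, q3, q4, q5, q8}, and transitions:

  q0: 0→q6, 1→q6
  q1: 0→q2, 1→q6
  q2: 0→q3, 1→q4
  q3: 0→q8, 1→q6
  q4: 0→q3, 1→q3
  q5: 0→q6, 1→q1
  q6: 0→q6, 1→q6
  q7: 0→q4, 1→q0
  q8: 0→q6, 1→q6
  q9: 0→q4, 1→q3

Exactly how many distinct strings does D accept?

The useful subgraph on states {q0, q3, q4, q7, q8} is acyclic, so L(D) is finite; the longest accepting path visits 4 useful states, giving maximum string length 3.
Counting accepting paths from q7 by length: 2 of length 1, 2 of length 2, 2 of length 3. Total 6.

6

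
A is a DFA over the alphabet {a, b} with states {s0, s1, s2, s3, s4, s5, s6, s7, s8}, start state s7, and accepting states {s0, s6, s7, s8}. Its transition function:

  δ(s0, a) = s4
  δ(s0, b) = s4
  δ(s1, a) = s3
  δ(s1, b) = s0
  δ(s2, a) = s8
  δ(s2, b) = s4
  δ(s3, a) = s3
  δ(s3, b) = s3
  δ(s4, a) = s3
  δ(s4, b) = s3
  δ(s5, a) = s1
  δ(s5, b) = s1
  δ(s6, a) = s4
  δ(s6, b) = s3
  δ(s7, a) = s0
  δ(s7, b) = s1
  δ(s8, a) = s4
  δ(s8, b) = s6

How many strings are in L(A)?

The useful subgraph on states {s0, s1, s7} is acyclic, so L(A) is finite; the longest accepting path visits 3 useful states, giving maximum string length 2.
Counting accepting paths from s7 by length: 1 of length 0, 1 of length 1, 1 of length 2. Total 3.

3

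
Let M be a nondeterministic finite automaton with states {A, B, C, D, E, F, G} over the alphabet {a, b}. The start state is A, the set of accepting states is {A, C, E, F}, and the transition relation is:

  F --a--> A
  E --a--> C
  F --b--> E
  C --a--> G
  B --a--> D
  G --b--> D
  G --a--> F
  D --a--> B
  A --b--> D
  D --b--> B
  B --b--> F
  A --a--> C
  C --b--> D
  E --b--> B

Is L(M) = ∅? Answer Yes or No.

The empty string ε is accepted: the run A ends in the accepting state A.
Since at least one string is accepted, L(M) is not empty.

No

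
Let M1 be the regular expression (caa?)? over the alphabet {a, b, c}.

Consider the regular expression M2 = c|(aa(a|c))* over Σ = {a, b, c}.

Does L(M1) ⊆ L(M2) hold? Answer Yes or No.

The string ca is in L(M1) but not in L(M2).
So L(M1) ⊄ L(M2).

No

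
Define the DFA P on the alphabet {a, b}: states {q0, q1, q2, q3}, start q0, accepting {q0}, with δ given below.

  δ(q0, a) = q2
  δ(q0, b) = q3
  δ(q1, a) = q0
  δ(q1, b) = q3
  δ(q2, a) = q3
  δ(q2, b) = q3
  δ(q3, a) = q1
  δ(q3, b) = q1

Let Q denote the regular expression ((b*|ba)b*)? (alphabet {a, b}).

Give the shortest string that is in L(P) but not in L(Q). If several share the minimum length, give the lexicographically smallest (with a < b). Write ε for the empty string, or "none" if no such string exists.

baa

The string baa is accepted by P but not by Q.
No shorter string lies in the difference, and baa is the lexicographically first length-3 string in L(P) \ L(Q).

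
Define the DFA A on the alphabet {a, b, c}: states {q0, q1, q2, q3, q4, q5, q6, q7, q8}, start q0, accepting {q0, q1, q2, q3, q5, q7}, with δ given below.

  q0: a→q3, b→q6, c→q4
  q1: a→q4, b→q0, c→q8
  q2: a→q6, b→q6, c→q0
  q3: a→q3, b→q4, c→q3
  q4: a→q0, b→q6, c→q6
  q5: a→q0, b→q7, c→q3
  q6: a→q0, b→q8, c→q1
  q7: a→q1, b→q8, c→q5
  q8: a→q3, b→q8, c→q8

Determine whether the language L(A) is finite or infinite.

infinite

State q3 is reachable from the start and can reach an accepting state, and it lies on the cycle q3 → q3.
Traversing that cycle any number of times yields accepted strings of unbounded length, so the language is infinite.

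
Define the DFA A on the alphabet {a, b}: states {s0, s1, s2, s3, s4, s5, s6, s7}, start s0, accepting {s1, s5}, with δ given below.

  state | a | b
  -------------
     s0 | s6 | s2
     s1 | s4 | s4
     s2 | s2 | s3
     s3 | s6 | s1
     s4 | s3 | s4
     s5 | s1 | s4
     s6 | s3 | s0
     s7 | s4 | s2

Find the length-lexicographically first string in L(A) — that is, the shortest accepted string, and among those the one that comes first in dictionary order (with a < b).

A breadth-first search from s0 reaches an accepting state first via the path s0 → s6 → s3 → s1 on input aab.
No string of length < 3 is accepted (BFS exhausts all shorter strings without reaching an accepting state), and aab is the lexicographically least accepting string of length 3.

aab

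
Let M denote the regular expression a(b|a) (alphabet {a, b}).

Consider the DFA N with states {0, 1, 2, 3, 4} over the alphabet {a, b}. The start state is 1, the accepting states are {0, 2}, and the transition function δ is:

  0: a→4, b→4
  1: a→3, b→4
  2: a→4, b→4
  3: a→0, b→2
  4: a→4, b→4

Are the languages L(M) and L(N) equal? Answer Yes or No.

Converting the expression M to a DFA (subset construction, then merging equivalent states) gives the minimal DFA with states {m0, m1, m2, m3}, start state m0, accepting states {m3} and transitions m0: a→m1, b→m2; m1: a→m3, b→m3; m2: a→m2, b→m2; m3: a→m2, b→m2.
Exploring the product automaton M × N from the start pair (m0, 1), following both machines on each input symbol, reaches 5 state pairs: (m0, 1), (m1, 3), (m2, 4), (m3, 0), (m3, 2).
M accepts in {m3} and N accepts in {0, 2}. In every reachable pair the two components are either both accepting — (m3, 0), (m3, 2) — or both non-accepting, so no string is accepted by exactly one of the machines: L(M) \ L(N) and L(N) \ L(M) are both empty.
Hence every string is accepted by M iff it is accepted by N, and the two languages coincide.

Yes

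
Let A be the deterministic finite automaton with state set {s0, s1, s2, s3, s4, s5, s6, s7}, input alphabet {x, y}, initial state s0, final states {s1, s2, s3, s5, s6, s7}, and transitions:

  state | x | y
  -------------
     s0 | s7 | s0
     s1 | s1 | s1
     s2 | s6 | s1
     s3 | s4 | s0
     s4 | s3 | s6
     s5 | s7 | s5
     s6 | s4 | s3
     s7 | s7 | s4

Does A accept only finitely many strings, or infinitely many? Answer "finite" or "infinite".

State s0 is reachable from the start and can reach an accepting state, and it lies on the cycle s0 → s0.
Traversing that cycle any number of times yields accepted strings of unbounded length, so the language is infinite.

infinite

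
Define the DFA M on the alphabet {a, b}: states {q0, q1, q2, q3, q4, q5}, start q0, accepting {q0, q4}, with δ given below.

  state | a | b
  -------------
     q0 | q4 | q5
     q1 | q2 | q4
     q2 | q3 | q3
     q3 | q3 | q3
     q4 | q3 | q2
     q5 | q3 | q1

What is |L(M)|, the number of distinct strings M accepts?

The useful subgraph on states {q0, q1, q4, q5} is acyclic, so L(M) is finite; the longest accepting path visits 4 useful states, giving maximum string length 3.
Counting accepting paths from q0 by length: 1 of length 0, 1 of length 1, 1 of length 3. Total 3.

3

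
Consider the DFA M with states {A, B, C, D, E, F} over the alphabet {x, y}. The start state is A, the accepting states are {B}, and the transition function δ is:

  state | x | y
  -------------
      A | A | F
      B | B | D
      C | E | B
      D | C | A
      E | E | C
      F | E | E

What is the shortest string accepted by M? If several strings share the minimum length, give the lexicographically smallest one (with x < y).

A breadth-first search from A reaches an accepting state first via the path A → F → E → C → B on input yxyy.
No string of length < 4 is accepted (BFS exhausts all shorter strings without reaching an accepting state), and yxyy is the lexicographically least accepting string of length 4.

yxyy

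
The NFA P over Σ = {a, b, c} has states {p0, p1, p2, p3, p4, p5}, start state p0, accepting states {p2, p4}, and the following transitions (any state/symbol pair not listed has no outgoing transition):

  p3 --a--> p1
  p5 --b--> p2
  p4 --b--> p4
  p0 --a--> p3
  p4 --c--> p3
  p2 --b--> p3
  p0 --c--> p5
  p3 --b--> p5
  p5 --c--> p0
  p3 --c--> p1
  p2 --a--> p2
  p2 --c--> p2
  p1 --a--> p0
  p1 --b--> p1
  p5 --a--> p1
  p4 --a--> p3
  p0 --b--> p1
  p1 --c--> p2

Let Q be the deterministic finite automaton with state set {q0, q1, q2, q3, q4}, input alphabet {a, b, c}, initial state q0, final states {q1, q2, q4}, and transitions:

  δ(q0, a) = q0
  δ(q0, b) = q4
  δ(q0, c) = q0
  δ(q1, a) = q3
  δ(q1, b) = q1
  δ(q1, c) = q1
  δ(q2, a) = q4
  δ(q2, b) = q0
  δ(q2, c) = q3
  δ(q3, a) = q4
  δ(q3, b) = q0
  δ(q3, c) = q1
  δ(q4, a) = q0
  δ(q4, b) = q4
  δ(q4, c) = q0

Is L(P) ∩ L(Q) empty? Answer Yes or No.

No

The string cb is accepted by both P and Q.
Hence L(P) ∩ L(Q) ≠ ∅.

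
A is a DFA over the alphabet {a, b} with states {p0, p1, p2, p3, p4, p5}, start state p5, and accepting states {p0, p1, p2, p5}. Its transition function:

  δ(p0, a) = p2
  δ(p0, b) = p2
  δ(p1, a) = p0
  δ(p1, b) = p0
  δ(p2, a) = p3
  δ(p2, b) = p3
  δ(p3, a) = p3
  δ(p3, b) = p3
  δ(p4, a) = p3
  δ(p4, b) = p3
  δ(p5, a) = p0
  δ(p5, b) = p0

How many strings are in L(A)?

7

The useful subgraph on states {p0, p2, p5} is acyclic, so L(A) is finite; the longest accepting path visits 3 useful states, giving maximum string length 2.
Counting accepting paths from p5 by length: 1 of length 0, 2 of length 1, 4 of length 2. Total 7.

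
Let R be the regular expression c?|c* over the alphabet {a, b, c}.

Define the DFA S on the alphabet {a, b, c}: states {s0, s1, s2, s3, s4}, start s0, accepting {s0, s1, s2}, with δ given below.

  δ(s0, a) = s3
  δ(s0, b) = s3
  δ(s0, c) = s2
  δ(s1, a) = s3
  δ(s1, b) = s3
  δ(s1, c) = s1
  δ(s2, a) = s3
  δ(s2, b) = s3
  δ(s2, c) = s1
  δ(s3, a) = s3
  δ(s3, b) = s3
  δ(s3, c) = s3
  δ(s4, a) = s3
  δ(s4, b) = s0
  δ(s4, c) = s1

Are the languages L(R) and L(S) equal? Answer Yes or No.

Converting the expression R to a DFA (subset construction, then merging equivalent states) gives the minimal DFA with states {r0, r1}, start state r0, accepting states {r0} and transitions r0: a→r1, b→r1, c→r0; r1: a→r1, b→r1, c→r1.
Exploring the product automaton R × S from the start pair (r0, s0), following both machines on each input symbol, reaches 4 state pairs: (r0, s0), (r1, s3), (r0, s2), (r0, s1).
R accepts in {r0} and S accepts in {s0, s1, s2}. In every reachable pair the two components are either both accepting — (r0, s0), (r0, s2), (r0, s1) — or both non-accepting, so no string is accepted by exactly one of the machines: L(R) \ L(S) and L(S) \ L(R) are both empty.
Hence every string is accepted by R iff it is accepted by S, and the two languages coincide.

Yes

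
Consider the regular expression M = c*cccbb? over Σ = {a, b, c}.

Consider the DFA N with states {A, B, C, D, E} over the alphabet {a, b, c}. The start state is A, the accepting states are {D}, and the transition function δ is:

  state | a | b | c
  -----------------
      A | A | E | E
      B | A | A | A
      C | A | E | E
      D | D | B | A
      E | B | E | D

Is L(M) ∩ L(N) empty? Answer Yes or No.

Converting the expression M to a DFA (subset construction, then merging equivalent states) gives the minimal DFA with states {m0, m1, m2, m3, m4, m5, m6}, start state m0, accepting states {m5, m6} and transitions m0: a→m1, b→m1, c→m2; m1: a→m1, b→m1, c→m1; m2: a→m1, b→m1, c→m3; m3: a→m1, b→m1, c→m4; m4: a→m1, b→m5, c→m4; m5: a→m1, b→m6, c→m1; m6: a→m1, b→m1, c→m1.
Exploring the product automaton M × N from the start pair (m0, A), following both machines on each input symbol, reaches 14 state pairs: (m0, A), (m1, A), (m1, E), (m2, E), (m1, B), (m1, D), (m3, D), (m4, A), (m5, E), (m4, E), (m6, E), (m4, D), (m5, B), (m6, A).
M accepts in {m5, m6} and N accepts in {D}; no reachable pair has both components accepting, so no string drives both machines to acceptance simultaneously and L(M) ∩ L(N) = ∅.
So no string is accepted by both, and the intersection is empty.

Yes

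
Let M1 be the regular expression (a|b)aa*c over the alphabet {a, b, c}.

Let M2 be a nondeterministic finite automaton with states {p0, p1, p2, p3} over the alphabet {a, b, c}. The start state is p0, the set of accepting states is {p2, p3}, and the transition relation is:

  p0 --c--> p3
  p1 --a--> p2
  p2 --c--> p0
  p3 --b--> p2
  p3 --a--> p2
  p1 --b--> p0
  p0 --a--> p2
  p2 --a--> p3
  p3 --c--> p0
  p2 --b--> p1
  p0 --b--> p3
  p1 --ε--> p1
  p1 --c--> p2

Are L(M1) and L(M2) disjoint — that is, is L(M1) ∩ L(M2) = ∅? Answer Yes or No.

Yes

Converting the expression M1 to a DFA (subset construction, then merging equivalent states) gives the minimal DFA with states {r0, r1, r2, r3, r4}, start state r0, accepting states {r4} and transitions r0: a→r1, b→r1, c→r2; r1: a→r3, b→r2, c→r2; r2: a→r2, b→r2, c→r2; r3: a→r3, b→r2, c→r4; r4: a→r2, b→r2, c→r2.
Exploring the product automaton M1 × M2 from the start pair (r0, p0), following both machines on each input symbol, reaches 10 state pairs: (r0, p0), (r1, p2), (r1, p3), (r2, p3), (r3, p3), (r2, p1), (r2, p0), (r3, p2), (r2, p2), (r4, p0).
M1 accepts in {r4} and M2 accepts in {p2, p3}; no reachable pair has both components accepting, so no string drives both machines to acceptance simultaneously and L(M1) ∩ L(M2) = ∅.
So no string is accepted by both, and the intersection is empty.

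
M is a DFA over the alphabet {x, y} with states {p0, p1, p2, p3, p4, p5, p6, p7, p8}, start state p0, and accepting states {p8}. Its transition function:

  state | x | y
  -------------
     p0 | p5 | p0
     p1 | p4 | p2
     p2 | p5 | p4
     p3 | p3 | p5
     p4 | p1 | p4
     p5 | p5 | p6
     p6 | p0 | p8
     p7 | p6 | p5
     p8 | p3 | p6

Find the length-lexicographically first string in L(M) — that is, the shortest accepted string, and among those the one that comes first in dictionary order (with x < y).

xyy

A breadth-first search from p0 reaches an accepting state first via the path p0 → p5 → p6 → p8 on input xyy.
No string of length < 3 is accepted (BFS exhausts all shorter strings without reaching an accepting state), and xyy is the lexicographically least accepting string of length 3.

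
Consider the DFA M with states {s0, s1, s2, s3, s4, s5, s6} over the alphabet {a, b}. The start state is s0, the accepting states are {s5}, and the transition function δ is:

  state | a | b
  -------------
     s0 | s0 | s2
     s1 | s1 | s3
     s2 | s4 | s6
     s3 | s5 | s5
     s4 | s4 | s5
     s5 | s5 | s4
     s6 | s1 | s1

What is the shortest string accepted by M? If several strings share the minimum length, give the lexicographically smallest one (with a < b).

bab

A breadth-first search from s0 reaches an accepting state first via the path s0 → s2 → s4 → s5 on input bab.
No string of length < 3 is accepted (BFS exhausts all shorter strings without reaching an accepting state), and bab is the lexicographically least accepting string of length 3.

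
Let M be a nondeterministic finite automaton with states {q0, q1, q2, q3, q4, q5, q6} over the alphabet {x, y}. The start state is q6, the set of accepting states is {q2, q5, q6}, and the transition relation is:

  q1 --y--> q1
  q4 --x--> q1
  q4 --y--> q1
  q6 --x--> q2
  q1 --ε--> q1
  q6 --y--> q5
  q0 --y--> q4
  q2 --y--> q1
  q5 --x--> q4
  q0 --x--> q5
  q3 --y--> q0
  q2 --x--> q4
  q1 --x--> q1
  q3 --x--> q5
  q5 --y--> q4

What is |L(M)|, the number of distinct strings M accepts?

3

The useful subgraph on states {q2, q5, q6} is acyclic, so L(M) is finite; the longest accepting path visits 2 useful states, giving maximum string length 1.
Counting accepting paths from q6 by length: 1 of length 0, 2 of length 1. Total 3.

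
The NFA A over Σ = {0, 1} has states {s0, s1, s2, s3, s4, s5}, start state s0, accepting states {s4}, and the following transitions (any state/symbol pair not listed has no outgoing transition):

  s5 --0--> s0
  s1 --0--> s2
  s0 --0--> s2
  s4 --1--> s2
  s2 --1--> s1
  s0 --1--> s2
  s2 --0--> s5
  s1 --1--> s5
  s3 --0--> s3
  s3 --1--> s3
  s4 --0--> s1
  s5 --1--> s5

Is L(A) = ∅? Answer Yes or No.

The states reachable from the start state are {s0, s1, s2, s5}.
None of the accepting states {s4} is reachable, so no string is accepted and L(A) = ∅.

Yes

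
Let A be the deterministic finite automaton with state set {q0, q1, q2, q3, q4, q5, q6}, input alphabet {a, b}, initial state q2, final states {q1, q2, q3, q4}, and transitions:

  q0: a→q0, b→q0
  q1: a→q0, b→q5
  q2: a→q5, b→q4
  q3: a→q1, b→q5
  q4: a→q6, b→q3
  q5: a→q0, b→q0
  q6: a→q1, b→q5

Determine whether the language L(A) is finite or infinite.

The useful states (reachable from q2 and able to reach an accepting state) are {q1, q2, q3, q4, q6}.
Restricted to these states the transition graph has no cycle, so every accepting path has bounded length and L is finite.

finite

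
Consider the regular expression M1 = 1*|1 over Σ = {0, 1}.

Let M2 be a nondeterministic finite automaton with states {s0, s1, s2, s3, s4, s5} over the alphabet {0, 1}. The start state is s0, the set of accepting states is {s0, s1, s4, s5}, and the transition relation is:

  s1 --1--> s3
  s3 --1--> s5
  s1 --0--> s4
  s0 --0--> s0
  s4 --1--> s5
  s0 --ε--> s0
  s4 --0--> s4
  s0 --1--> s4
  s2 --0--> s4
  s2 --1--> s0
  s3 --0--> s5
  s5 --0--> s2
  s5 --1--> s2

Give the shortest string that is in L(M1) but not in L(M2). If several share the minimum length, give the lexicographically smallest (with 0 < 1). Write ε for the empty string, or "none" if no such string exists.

The string 111 is accepted by M1 but not by M2.
No shorter string lies in the difference, and 111 is the lexicographically first length-3 string in L(M1) \ L(M2).

111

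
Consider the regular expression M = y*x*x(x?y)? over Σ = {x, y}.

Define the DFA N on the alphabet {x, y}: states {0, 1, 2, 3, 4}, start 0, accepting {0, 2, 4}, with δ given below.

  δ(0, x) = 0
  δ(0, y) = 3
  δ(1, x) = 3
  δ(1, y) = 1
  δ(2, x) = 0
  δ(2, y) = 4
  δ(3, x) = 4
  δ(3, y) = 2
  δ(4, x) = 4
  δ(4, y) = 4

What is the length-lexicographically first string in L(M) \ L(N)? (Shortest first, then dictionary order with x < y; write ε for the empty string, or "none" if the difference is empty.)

The string xy is accepted by M but not by N.
No shorter string lies in the difference, and xy is the lexicographically first length-2 string in L(M) \ L(N).

xy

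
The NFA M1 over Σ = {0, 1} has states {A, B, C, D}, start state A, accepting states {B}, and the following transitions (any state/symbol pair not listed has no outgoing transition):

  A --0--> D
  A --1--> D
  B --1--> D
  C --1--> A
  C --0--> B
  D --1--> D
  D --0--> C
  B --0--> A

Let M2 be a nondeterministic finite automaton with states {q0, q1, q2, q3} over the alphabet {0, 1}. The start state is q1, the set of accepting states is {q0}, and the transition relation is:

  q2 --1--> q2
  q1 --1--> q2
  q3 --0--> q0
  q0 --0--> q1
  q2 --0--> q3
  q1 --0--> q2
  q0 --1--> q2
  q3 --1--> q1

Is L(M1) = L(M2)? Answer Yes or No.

Yes

Exploring the product automaton M1 × M2 from the start pair (A, q1), following both machines on each input symbol, reaches 4 state pairs: (A, q1), (D, q2), (C, q3), (B, q0).
M1 accepts in {B} and M2 accepts in {q0}. In every reachable pair the two components are either both accepting — (B, q0) — or both non-accepting, so no string is accepted by exactly one of the machines: L(M1) \ L(M2) and L(M2) \ L(M1) are both empty.
Hence every string is accepted by M1 iff it is accepted by M2, and the two languages coincide.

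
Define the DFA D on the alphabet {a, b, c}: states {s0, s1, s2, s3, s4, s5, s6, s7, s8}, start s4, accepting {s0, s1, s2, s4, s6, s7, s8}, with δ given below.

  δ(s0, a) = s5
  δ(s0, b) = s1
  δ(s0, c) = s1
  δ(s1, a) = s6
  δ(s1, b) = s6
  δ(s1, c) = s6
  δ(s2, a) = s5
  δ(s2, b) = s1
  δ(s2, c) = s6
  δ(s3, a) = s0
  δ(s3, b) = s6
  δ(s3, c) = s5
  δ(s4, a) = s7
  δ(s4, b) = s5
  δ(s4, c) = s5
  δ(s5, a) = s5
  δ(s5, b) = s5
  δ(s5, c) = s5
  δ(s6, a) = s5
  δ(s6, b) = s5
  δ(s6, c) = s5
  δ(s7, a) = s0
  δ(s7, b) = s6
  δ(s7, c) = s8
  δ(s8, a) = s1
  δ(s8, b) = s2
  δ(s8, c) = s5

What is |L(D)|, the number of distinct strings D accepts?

The useful subgraph on states {s0, s1, s2, s4, s6, s7, s8} is acyclic, so L(D) is finite; the longest accepting path visits 6 useful states, giving maximum string length 5.
Counting accepting paths from s4 by length: 1 of length 0, 1 of length 1, 3 of length 2, 4 of length 3, 11 of length 4, 3 of length 5. Total 23.

23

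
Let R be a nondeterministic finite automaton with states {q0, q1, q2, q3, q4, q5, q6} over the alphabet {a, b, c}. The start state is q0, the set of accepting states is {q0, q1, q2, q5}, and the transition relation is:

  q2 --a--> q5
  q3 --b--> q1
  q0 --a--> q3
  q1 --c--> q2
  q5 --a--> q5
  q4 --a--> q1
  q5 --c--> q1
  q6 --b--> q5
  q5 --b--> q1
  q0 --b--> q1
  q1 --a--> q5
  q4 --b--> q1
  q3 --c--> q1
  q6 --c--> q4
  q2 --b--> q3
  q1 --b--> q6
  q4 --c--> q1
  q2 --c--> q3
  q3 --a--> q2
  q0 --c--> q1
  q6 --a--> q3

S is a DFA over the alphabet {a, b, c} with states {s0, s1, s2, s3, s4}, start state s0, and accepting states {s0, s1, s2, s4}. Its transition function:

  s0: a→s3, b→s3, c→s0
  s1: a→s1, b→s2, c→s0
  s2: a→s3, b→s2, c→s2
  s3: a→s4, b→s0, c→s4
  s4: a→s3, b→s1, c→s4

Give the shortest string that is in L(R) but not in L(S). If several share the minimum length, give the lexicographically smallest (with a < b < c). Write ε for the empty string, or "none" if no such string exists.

b

The string b is accepted by R but not by S.
No shorter string lies in the difference, and b is the lexicographically first length-1 string in L(R) \ L(S).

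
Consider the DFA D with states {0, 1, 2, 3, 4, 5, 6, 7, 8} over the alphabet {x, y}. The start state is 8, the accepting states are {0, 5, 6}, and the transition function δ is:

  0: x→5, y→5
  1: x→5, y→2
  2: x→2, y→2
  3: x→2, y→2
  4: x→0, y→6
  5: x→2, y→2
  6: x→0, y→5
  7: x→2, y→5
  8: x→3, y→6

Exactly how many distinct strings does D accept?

The useful subgraph on states {0, 5, 6, 8} is acyclic, so L(D) is finite; the longest accepting path visits 4 useful states, giving maximum string length 3.
Counting accepting paths from 8 by length: 1 of length 1, 2 of length 2, 2 of length 3. Total 5.

5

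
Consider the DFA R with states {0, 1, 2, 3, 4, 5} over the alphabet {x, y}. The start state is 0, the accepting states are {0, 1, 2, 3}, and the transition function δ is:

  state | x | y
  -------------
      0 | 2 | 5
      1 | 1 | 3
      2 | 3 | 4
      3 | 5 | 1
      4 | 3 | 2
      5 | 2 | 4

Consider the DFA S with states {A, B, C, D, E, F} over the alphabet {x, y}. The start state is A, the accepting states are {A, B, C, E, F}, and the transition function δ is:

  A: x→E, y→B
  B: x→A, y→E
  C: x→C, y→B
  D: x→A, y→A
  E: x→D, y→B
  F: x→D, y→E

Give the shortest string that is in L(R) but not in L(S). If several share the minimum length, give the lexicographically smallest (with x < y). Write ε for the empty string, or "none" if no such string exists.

The string xx is accepted by R but not by S.
No shorter string lies in the difference, and xx is the lexicographically first length-2 string in L(R) \ L(S).

xx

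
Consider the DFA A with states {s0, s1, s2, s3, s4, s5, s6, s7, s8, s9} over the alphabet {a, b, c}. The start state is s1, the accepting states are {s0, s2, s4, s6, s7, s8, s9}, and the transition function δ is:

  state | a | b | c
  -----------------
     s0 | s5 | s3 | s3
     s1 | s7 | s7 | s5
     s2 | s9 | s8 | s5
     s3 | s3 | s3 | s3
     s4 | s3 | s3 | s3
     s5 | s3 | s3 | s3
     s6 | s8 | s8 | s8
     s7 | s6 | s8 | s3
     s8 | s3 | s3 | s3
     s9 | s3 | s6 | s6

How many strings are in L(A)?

The useful subgraph on states {s1, s6, s7, s8} is acyclic, so L(A) is finite; the longest accepting path visits 4 useful states, giving maximum string length 3.
Counting accepting paths from s1 by length: 2 of length 1, 4 of length 2, 6 of length 3. Total 12.

12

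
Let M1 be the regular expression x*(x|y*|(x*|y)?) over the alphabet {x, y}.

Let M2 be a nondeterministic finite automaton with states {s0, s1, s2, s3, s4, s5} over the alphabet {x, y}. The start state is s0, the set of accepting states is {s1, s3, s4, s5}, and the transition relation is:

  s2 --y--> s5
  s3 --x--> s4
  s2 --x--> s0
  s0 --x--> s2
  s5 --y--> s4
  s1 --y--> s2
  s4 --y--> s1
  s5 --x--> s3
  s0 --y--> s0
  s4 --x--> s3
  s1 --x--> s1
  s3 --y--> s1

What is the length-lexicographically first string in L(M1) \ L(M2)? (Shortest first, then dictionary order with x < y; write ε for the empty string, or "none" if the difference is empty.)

The empty string ε is accepted by M1 but not by M2.
Since ε is the unique shortest string, it is the required witness.

ε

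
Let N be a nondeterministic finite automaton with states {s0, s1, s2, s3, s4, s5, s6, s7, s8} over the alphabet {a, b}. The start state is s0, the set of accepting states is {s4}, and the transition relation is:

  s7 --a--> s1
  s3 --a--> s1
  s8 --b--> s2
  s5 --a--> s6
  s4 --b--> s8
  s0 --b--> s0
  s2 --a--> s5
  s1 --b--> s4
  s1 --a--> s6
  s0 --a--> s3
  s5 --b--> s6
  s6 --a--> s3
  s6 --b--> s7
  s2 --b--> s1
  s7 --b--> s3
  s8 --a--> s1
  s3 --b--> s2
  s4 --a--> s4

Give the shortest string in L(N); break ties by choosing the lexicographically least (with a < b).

aab

A breadth-first search from s0 reaches an accepting state first via the path s0 → s3 → s1 → s4 on input aab.
No string of length < 3 is accepted (BFS exhausts all shorter strings without reaching an accepting state), and aab is the lexicographically least accepting string of length 3.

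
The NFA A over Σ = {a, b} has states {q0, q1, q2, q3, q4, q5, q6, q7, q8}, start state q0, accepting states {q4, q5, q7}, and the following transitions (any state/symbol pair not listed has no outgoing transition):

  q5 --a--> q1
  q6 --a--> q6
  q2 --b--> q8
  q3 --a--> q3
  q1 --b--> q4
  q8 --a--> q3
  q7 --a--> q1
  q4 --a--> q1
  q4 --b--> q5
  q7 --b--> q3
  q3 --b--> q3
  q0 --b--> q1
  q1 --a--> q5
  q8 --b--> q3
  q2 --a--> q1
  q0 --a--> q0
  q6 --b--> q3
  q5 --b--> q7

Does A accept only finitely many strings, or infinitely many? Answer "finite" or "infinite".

State q0 is reachable from the start and can reach an accepting state, and it lies on the cycle q0 → q0.
Traversing that cycle any number of times yields accepted strings of unbounded length, so the language is infinite.

infinite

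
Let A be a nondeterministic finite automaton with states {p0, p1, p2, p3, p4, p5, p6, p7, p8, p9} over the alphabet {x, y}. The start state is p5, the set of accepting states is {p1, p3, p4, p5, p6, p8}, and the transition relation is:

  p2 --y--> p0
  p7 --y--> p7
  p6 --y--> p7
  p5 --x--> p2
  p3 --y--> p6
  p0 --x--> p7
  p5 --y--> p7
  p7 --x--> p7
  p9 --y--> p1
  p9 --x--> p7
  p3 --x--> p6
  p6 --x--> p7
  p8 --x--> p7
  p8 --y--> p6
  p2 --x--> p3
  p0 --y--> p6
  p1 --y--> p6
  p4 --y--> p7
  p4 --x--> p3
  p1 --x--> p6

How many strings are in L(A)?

5

The useful subgraph on states {p0, p2, p3, p5, p6} is acyclic, so L(A) is finite; the longest accepting path visits 4 useful states, giving maximum string length 3.
Counting accepting paths from p5 by length: 1 of length 0, 1 of length 2, 3 of length 3. Total 5.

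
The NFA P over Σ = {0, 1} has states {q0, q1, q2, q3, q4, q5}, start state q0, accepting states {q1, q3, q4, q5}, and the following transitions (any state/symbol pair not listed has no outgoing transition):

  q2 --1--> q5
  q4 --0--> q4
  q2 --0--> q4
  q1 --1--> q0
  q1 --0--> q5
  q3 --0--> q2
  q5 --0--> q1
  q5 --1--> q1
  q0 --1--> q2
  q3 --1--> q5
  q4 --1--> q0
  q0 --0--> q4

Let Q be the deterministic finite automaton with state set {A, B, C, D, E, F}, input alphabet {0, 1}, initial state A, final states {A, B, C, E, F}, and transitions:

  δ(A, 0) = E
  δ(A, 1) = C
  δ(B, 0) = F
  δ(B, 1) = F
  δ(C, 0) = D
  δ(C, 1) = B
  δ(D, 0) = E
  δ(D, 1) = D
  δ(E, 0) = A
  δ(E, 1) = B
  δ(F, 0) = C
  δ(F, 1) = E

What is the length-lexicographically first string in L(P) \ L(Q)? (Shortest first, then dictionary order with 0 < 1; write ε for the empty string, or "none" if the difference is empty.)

The string 10 is accepted by P but not by Q.
No shorter string lies in the difference, and 10 is the lexicographically first length-2 string in L(P) \ L(Q).

10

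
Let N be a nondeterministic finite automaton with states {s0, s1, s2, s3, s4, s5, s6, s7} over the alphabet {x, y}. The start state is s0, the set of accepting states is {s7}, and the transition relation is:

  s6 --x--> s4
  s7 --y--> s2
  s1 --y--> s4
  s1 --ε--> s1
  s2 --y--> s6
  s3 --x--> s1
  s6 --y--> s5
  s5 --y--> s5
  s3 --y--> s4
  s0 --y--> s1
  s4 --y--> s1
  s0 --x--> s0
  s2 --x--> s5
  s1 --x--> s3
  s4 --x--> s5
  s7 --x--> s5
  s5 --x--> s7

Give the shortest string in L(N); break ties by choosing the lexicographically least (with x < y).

A breadth-first search from s0 reaches an accepting state first via the path s0 → s1 → s4 → s5 → s7 on input yyxx.
No string of length < 4 is accepted (BFS exhausts all shorter strings without reaching an accepting state), and yyxx is the lexicographically least accepting string of length 4.

yyxx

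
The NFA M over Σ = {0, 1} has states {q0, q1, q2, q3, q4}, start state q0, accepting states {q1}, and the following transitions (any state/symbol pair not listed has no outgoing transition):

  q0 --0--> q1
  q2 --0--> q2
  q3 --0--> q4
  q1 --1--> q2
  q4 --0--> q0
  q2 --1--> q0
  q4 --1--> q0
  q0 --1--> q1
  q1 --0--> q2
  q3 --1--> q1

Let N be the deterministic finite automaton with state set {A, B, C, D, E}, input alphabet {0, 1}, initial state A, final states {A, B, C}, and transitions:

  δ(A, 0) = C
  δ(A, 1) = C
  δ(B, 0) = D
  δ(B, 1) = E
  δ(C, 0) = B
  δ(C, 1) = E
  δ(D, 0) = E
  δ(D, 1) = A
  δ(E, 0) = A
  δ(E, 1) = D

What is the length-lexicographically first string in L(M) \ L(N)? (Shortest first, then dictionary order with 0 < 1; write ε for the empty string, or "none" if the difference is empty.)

The string 0011 is accepted by M but not by N.
No shorter string lies in the difference, and 0011 is the lexicographically first length-4 string in L(M) \ L(N).

0011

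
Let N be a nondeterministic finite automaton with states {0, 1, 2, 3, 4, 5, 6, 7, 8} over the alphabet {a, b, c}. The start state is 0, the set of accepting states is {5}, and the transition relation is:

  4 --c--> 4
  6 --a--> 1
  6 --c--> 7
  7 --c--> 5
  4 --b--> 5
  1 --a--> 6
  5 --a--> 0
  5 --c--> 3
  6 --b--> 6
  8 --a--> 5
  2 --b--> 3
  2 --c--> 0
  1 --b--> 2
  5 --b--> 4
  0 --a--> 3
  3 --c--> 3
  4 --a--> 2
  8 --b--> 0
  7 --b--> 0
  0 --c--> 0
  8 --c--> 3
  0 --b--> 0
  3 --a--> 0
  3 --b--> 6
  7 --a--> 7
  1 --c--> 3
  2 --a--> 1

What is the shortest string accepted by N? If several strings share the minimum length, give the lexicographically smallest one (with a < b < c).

A breadth-first search from 0 reaches an accepting state first via the path 0 → 3 → 6 → 7 → 5 on input abcc.
No string of length < 4 is accepted (BFS exhausts all shorter strings without reaching an accepting state), and abcc is the lexicographically least accepting string of length 4.

abcc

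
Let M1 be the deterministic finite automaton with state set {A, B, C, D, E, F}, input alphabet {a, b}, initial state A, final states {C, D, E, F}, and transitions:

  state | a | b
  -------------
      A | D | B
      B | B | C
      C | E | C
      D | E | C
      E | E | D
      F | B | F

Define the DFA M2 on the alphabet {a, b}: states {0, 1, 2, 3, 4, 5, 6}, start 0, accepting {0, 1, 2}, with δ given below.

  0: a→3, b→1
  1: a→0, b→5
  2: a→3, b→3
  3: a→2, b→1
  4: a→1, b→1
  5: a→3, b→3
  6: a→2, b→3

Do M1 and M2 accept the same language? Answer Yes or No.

The string a is accepted by M1 but rejected by M2.
So L(M1) ≠ L(M2).

No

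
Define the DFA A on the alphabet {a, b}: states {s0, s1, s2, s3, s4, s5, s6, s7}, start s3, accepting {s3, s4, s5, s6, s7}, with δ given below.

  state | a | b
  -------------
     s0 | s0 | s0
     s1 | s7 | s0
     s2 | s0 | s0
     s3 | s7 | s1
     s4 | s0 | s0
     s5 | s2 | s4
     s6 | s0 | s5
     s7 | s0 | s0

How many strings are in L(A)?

3

The useful subgraph on states {s1, s3, s7} is acyclic, so L(A) is finite; the longest accepting path visits 3 useful states, giving maximum string length 2.
Counting accepting paths from s3 by length: 1 of length 0, 1 of length 1, 1 of length 2. Total 3.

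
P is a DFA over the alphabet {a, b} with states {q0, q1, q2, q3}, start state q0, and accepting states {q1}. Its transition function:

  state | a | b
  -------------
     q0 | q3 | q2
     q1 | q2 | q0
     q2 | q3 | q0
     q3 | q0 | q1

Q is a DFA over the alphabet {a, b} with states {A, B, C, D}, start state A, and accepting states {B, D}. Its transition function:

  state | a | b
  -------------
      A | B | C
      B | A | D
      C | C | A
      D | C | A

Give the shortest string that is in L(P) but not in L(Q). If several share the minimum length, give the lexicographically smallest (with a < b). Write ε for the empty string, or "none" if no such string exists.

bab

The string bab is accepted by P but not by Q.
No shorter string lies in the difference, and bab is the lexicographically first length-3 string in L(P) \ L(Q).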